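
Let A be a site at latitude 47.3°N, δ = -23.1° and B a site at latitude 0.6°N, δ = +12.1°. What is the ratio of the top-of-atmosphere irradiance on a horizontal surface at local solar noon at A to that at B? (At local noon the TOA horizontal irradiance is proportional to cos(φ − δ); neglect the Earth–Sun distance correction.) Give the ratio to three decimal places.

0.342

A: cos θ_z = cos(47.3° − (-23.1°)) = 0.3355.
B: cos θ_z = cos(0.6° − (12.1°)) = 0.9799.
Ratio A/B = 0.3355 / 0.9799 = 0.3424.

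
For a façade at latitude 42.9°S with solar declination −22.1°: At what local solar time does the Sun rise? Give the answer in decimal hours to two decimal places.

−tan φ tan δ = −(-0.9293)(-0.4061) = -0.3774; H_s = arccos(-0.3774) = 112.17°.
Sunrise is at 12 − H_s/15 = 12 − 7.478 = 4.522 h local solar time.

4.52 h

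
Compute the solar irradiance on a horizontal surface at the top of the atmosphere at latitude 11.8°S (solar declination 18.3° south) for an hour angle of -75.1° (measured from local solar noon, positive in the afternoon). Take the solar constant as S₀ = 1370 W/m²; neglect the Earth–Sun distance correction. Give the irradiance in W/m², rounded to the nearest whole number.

415 W/m²

cos θ_z = sin φ sin δ + cos φ cos δ cos H = (-0.2045)(-0.3140) + (0.9789)(0.9494)(0.2571) = 0.3032.
Top-of-atmosphere irradiance = S₀ cos θ_z = 1370 × 0.3032 = 415.38 W/m².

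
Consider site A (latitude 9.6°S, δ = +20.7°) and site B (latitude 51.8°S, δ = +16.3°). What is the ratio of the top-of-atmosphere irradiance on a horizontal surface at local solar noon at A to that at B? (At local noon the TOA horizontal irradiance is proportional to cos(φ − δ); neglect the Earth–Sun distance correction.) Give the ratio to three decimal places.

A: cos θ_z = cos(-9.6° − (20.7°)) = 0.8634.
B: cos θ_z = cos(-51.8° − (16.3°)) = 0.3730.
Ratio A/B = 0.8634 / 0.3730 = 2.3147.

2.315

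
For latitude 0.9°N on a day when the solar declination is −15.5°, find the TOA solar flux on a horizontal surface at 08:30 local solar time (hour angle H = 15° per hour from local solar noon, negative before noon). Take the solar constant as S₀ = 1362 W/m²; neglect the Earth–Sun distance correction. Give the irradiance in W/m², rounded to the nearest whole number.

Hour angle H = 15° × (8.5 − 12) = -52.50°.
cos θ_z = sin φ sin δ + cos φ cos δ cos H = (0.0157)(-0.2672) + (0.9999)(0.9636)(0.6088) = 0.5824.
Top-of-atmosphere irradiance = S₀ cos θ_z = 1362 × 0.5824 = 793.23 W/m².

793 W/m²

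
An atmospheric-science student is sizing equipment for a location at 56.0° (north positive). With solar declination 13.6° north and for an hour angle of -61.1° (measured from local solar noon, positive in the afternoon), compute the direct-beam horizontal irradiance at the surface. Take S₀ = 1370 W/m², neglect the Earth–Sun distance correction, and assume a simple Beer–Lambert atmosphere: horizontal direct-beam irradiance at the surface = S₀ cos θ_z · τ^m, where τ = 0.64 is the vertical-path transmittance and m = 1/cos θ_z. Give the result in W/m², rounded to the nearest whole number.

cos θ_z = sin φ sin δ + cos φ cos δ cos H = (0.8290)(0.2351) + (0.5592)(0.9720)(0.4833) = 0.4576.
Air mass m = 1/cos θ_z = 1/0.4576 = 2.185; τ^m = 0.64^2.185 = 0.3771.
Surface direct beam = 1370 × 0.4576 × 0.3771 = 236.41 W/m².

236 W/m²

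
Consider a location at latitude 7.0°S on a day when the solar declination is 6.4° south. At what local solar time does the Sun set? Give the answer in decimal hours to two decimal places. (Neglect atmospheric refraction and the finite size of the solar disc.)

−tan φ tan δ = −(-0.1228)(-0.1122) = -0.0138; H_s = arccos(-0.0138) = 90.79°.
Sunset is at 12 + H_s/15 = 12 + 6.053 = 18.053 h local solar time.

18.05 h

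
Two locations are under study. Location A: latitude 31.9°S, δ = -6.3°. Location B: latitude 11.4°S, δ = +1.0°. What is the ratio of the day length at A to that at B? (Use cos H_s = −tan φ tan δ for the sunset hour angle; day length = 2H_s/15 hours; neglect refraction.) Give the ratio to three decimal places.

1.046

A: H_s = arccos(−tan -31.9° · tan -6.3°) = 93.94°, so 2H_s/15 = 12.5253 h.
B: H_s = arccos(−tan -11.4° · tan 1.0°) = 89.80°, so 2H_s/15 = 11.9733 h.
Ratio A/B = 12.5253 / 11.9733 = 1.0461.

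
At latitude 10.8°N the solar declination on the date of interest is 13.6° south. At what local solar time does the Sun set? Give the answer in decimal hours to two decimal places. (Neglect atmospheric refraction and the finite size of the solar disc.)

The sunset hour angle satisfies cos H_s = −tan φ tan δ = 0.0461, giving H_s = 87.36°.
Sunset is at 12 + H_s/15 = 12 + 5.824 = 17.824 h local solar time.

17.82 h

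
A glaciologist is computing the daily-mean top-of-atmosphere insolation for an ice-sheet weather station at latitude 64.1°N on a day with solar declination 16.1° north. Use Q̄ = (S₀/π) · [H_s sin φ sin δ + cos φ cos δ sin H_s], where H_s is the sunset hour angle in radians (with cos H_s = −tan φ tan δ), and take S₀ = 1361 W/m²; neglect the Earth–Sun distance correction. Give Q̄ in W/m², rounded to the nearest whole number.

cos H_s = −tan(64.1°) · tan(16.1°) = -0.5944, so H_s = arccos(-0.5944) = 126.47°. In radians, H_s = 2.2073.
H_s sin φ sin δ = 2.2073 × 0.8996 × 0.2773 = 0.5506.
cos φ cos δ sin H_s = 0.4368 × 0.9608 × 0.8042 = 0.3375.
Q̄ = (1361/π) × (0.5506 + 0.3375) = 433.22 × 0.8881 = 384.74 W/m².

385 W/m²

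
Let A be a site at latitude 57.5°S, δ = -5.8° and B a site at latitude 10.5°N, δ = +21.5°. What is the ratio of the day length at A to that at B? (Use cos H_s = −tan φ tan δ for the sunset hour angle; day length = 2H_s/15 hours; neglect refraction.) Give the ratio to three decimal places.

A: H_s = arccos(−tan -57.5° · tan -5.8°) = 99.17°, so 2H_s/15 = 13.2227 h.
B: H_s = arccos(−tan 10.5° · tan 21.5°) = 94.19°, so 2H_s/15 = 12.5587 h.
Ratio A/B = 13.2227 / 12.5587 = 1.0529.

1.053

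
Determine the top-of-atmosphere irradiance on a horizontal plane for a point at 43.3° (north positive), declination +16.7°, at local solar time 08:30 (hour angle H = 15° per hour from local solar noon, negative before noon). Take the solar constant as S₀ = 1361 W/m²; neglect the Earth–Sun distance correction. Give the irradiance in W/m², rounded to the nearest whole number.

Hour angle H = 15° × (8.5 − 12) = -52.50°.
cos θ_z = sin φ sin δ + cos φ cos δ cos H = (0.6858)(0.2874) + (0.7278)(0.9578)(0.6088) = 0.6215.
Top-of-atmosphere irradiance = S₀ cos θ_z = 1361 × 0.6215 = 845.86 W/m².

846 W/m²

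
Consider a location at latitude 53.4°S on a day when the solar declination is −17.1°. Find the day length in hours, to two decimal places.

15.26 hours

The sunset hour angle satisfies cos H_s = −tan φ tan δ = -0.4142, giving H_s = 114.47°.
Day length = 2 H_s / 15° h⁻¹ = 228.94° / 15 = 15.263 h.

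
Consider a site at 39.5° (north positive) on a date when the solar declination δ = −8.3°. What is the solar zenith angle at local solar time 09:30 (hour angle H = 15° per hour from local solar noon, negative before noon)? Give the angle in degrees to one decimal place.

Hour angle H = 15° × (9.5 − 12) = -37.50°.
cos θ_z = sin(39.5°) sin(-8.3°) + cos(39.5°) cos(-8.3°) cos(-37.50°) = -0.0918 + 0.6058 = 0.5140.
θ_z = arccos(0.5140) = 59.07°.

59.1°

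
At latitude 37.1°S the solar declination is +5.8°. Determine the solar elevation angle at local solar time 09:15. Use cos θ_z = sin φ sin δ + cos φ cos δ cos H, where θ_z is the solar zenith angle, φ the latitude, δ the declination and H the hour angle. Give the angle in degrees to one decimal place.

32.4°

Hour angle H = 15° × (9.25 − 12) = -41.25°.
cos θ_z = sin(-37.1°) sin(5.8°) + cos(-37.1°) cos(5.8°) cos(-41.25°) = -0.0610 + 0.5966 = 0.5356.
θ_z = arccos(0.5356) = 57.62°, so the elevation is 90° − 57.62° = 32.38°.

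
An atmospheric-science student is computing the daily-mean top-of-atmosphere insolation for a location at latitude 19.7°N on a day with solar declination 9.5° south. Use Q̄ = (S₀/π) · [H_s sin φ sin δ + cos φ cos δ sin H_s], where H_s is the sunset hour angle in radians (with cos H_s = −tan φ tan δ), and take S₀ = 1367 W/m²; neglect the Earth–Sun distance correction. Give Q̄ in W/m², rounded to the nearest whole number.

cos H_s = −tan(19.7°) · tan(-9.5°) = 0.0599, so H_s = arccos(0.0599) = 86.57°. In radians, H_s = 1.5109.
H_s sin φ sin δ = 1.5109 × 0.3371 × -0.1650 = -0.0840.
cos φ cos δ sin H_s = 0.9415 × 0.9863 × 0.9982 = 0.9269.
Q̄ = (1367/π) × (-0.0840 + 0.9269) = 435.13 × 0.8429 = 366.77 W/m².

367 W/m²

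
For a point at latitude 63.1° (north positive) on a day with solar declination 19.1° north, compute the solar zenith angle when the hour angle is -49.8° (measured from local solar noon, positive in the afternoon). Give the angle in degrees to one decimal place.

cos θ_z = sin φ sin δ + cos φ cos δ cos H = (0.8918)(0.3272) + (0.4524)(0.9449)(0.6455) = 0.5677.
θ_z = arccos(0.5677) = 55.41°.

55.4°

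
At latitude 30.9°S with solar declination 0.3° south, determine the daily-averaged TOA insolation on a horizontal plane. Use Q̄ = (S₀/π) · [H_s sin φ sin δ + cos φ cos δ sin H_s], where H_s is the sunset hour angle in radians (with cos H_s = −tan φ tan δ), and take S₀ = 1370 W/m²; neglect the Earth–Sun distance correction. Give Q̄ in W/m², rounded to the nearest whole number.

376 W/m²

cos H_s = −tan(-30.9°) · tan(-0.3°) = -0.0031, so H_s = arccos(-0.0031) = 90.18°. In radians, H_s = 1.5739.
H_s sin φ sin δ = 1.5739 × -0.5135 × -0.0052 = 0.0042.
cos φ cos δ sin H_s = 0.8581 × 1.0000 × 1.0000 = 0.8581.
Q̄ = (1370/π) × (0.0042 + 0.8581) = 436.08 × 0.8623 = 376.03 W/m².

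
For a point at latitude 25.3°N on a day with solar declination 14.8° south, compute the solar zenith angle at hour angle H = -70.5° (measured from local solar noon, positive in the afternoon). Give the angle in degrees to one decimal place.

cos θ_z = sin(25.3°) sin(-14.8°) + cos(25.3°) cos(-14.8°) cos(-70.50°) = -0.1092 + 0.2918 = 0.1826.
θ_z = arccos(0.1826) = 79.48°.

79.5°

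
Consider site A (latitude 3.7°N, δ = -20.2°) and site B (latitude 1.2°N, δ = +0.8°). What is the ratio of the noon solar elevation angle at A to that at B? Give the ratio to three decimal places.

A: 90° − |3.7 − (-20.2)| = 66.10°.
B: 90° − |1.2 − (0.8)| = 89.60°.
Ratio A/B = 66.1000 / 89.6000 = 0.7377.

0.738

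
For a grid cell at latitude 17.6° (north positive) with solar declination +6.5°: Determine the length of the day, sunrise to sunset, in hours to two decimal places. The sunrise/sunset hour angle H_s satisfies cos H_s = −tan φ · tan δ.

12.28 hours

The sunset hour angle satisfies cos H_s = −tan φ tan δ = -0.0361, giving H_s = 92.07°.
Day length = 2 H_s / 15° h⁻¹ = 184.14° / 15 = 12.276 h.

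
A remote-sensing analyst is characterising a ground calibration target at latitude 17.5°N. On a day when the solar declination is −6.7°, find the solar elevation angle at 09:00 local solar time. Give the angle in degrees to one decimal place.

Hour angle H = 15° × (9 − 12) = -45.00°.
With φ = 17.5°, δ = -6.7°, H = -45.00°: sin φ sin δ = -0.0351, cos φ cos δ cos H = 0.6698, so cos θ_z = 0.6347.
θ_z = arccos(0.6347) = 50.60°, so the elevation is 90° − 50.60° = 39.40°.

39.4°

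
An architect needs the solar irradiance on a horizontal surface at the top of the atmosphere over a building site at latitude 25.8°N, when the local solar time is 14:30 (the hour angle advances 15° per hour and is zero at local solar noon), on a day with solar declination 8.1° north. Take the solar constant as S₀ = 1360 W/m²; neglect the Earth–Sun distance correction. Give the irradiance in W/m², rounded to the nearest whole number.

Hour angle H = 15° × (14.5 − 12) = 37.50°.
cos θ_z = sin φ sin δ + cos φ cos δ cos H = (0.4352)(0.1409) + (0.9003)(0.9900)(0.7934) = 0.7685.
Top-of-atmosphere irradiance = S₀ cos θ_z = 1360 × 0.7685 = 1045.16 W/m².

1045 W/m²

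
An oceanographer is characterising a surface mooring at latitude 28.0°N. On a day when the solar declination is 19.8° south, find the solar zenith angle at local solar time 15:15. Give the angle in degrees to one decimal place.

67.1°

Hour angle H = 15° × (15.25 − 12) = 48.75°.
cos θ_z = sin(28.0°) sin(-19.8°) + cos(28.0°) cos(-19.8°) cos(48.75°) = -0.1590 + 0.5478 = 0.3888.
θ_z = arccos(0.3888) = 67.12°.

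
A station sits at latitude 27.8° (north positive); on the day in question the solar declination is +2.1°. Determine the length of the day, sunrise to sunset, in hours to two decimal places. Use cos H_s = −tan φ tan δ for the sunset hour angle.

12.15 hours

cos H_s = −tan(27.8°) · tan(2.1°) = -0.0193, so H_s = arccos(-0.0193) = 91.11°.
Day length = 2 H_s / 15° h⁻¹ = 182.22° / 15 = 12.148 h.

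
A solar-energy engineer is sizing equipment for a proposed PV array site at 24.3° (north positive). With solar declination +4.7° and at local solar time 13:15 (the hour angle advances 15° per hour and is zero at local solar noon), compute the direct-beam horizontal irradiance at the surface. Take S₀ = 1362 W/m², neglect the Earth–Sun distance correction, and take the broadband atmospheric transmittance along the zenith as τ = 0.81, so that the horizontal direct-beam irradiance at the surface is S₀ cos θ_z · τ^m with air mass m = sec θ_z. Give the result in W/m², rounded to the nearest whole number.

Hour angle H = 15° × (13.25 − 12) = 18.75°.
cos θ_z = sin φ sin δ + cos φ cos δ cos H = (0.4115)(0.0819) + (0.9114)(0.9966)(0.9469) = 0.8938.
Air mass m = 1/cos θ_z = 1/0.8938 = 1.119; τ^m = 0.81^1.119 = 0.7899.
Surface direct beam = 1362 × 0.8938 × 0.7899 = 961.59 W/m².

962 W/m²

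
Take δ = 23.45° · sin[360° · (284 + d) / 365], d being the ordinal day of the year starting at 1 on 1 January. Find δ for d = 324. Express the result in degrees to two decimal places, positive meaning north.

-20.24°

360 × (284 + 324) / 365 = 599.671°; sin(599.671°) = -0.8631.
δ = 23.45 × -0.8631 = -20.240° ≈ -20.24°.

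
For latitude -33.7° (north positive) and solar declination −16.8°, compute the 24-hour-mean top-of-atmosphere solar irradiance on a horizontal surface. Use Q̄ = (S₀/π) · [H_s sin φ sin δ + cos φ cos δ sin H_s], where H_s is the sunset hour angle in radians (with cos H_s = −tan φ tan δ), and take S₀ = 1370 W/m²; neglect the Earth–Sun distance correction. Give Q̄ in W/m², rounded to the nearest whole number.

464 W/m²

−tan φ tan δ = −(-0.6669)(-0.3019) = -0.2013; H_s = arccos(-0.2013) = 101.61°. In radians, H_s = 1.7734.
H_s sin φ sin δ = 1.7734 × -0.5548 × -0.2890 = 0.2843.
cos φ cos δ sin H_s = 0.8320 × 0.9573 × 0.9795 = 0.7801.
Q̄ = (1370/π) × (0.2843 + 0.7801) = 436.08 × 1.0644 = 464.16 W/m².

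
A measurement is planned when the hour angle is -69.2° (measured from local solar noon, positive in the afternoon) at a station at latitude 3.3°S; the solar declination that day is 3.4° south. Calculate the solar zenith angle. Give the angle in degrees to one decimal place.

69.1°

cos θ_z = sin(-3.3°) sin(-3.4°) + cos(-3.3°) cos(-3.4°) cos(-69.20°) = 0.0034 + 0.3539 = 0.3573.
θ_z = arccos(0.3573) = 69.07°.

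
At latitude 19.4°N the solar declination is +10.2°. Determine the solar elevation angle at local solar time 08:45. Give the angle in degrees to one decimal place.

42.1°

Hour angle H = 15° × (8.75 − 12) = -48.75°.
cos θ_z = sin φ sin δ + cos φ cos δ cos H = (0.3322)(0.1771) + (0.9432)(0.9842)(0.6593) = 0.6709.
θ_z = arccos(0.6709) = 47.86°, so the elevation is 90° − 47.86° = 42.14°.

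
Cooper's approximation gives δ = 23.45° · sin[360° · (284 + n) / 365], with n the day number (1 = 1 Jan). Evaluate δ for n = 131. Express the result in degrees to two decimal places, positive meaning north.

360 × (284 + 131) / 365 = 409.315°; sin(409.315°) = 0.7583.
δ = 23.45 × 0.7583 = 17.782° ≈ +17.78°.

+17.78°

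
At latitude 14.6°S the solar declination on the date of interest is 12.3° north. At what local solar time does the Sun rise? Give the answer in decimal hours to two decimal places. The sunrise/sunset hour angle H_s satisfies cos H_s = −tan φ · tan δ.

The sunset hour angle satisfies cos H_s = −tan φ tan δ = 0.0568, giving H_s = 86.74°.
Sunrise is at 12 − H_s/15 = 12 − 5.783 = 6.217 h local solar time.

6.22 h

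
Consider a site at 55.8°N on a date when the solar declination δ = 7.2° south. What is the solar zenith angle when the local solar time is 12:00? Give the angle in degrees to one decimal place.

Hour angle H = 15° × (12 − 12) = 0.00°.
cos θ_z = sin φ sin δ + cos φ cos δ cos H = (0.8271)(-0.1253) + (0.5621)(0.9921)(1.0000) = 0.4540.
θ_z = arccos(0.4540) = 63.00°.

63.0°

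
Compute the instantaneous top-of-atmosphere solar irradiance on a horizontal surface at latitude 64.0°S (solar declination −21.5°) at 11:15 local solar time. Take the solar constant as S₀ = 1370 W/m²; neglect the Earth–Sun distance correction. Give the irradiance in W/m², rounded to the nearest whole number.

999 W/m²

Hour angle H = 15° × (11.25 − 12) = -11.25°.
With φ = -64.0°, δ = -21.5°, H = -11.25°: sin φ sin δ = 0.3294, cos φ cos δ cos H = 0.4000, so cos θ_z = 0.7294.
Top-of-atmosphere irradiance = S₀ cos θ_z = 1370 × 0.7294 = 999.28 W/m².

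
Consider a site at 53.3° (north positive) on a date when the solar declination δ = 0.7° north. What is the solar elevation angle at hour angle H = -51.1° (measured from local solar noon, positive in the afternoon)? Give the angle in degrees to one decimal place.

22.6°

cos θ_z = sin φ sin δ + cos φ cos δ cos H = (0.8018)(0.0122) + (0.5976)(0.9999)(0.6280) = 0.3850.
θ_z = arccos(0.3850) = 67.36°, so the elevation is 90° − 67.36° = 22.64°.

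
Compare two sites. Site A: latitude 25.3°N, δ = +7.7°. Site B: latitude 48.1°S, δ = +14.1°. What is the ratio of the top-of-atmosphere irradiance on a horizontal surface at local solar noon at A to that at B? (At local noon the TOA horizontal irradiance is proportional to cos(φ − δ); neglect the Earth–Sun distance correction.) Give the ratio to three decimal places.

2.044

A: cos θ_z = cos(25.3° − (7.7°)) = 0.9532.
B: cos θ_z = cos(-48.1° − (14.1°)) = 0.4664.
Ratio A/B = 0.9532 / 0.4664 = 2.0437.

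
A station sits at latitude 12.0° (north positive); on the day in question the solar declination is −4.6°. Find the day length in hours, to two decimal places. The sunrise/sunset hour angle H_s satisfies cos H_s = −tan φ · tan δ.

−tan φ tan δ = −(0.2126)(-0.0805) = 0.0171; H_s = arccos(0.0171) = 89.02°.
Day length = 2 H_s / 15° h⁻¹ = 178.04° / 15 = 11.869 h.

11.87 hours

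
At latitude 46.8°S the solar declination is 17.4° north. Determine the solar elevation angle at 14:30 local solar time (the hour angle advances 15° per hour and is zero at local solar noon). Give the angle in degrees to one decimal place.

Hour angle H = 15° × (14.5 − 12) = 37.50°.
cos θ_z = sin φ sin δ + cos φ cos δ cos H = (-0.7290)(0.2990) + (0.6845)(0.9542)(0.7934) = 0.3002.
θ_z = arccos(0.3002) = 72.53°, so the elevation is 90° − 72.53° = 17.47°.

17.5°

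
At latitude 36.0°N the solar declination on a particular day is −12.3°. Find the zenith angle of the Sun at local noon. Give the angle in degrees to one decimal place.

48.3°

At local solar noon the hour angle is zero, so the zenith angle is |φ − δ| = |36.0° − (-12.3°)| = 48.3°.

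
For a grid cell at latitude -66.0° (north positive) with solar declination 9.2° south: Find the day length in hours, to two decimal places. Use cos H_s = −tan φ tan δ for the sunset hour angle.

14.84 hours

The sunset hour angle satisfies cos H_s = −tan φ tan δ = -0.3638, giving H_s = 111.33°.
Day length = 2 H_s / 15° h⁻¹ = 222.66° / 15 = 14.844 h.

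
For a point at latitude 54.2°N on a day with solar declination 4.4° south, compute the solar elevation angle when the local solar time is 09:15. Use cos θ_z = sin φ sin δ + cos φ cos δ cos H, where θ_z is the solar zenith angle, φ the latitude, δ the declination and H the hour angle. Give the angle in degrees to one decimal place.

22.1°

Hour angle H = 15° × (9.25 − 12) = -41.25°.
cos θ_z = sin φ sin δ + cos φ cos δ cos H = (0.8111)(-0.0767) + (0.5850)(0.9971)(0.7518) = 0.3763.
θ_z = arccos(0.3763) = 67.90°, so the elevation is 90° − 67.90° = 22.10°.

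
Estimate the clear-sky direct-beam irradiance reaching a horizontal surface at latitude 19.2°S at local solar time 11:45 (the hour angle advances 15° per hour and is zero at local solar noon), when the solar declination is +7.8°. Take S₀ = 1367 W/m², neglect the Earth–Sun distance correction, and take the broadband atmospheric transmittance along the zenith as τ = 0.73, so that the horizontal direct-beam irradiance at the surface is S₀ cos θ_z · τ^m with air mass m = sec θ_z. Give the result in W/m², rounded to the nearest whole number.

Hour angle H = 15° × (11.75 − 12) = -3.75°.
cos θ_z = sin(-19.2°) sin(7.8°) + cos(-19.2°) cos(7.8°) cos(-3.75°) = -0.0446 + 0.9336 = 0.8890.
Air mass m = 1/cos θ_z = 1/0.8890 = 1.125; τ^m = 0.73^1.125 = 0.7018.
Surface direct beam = 1367 × 0.8890 × 0.7018 = 852.87 W/m².

853 W/m²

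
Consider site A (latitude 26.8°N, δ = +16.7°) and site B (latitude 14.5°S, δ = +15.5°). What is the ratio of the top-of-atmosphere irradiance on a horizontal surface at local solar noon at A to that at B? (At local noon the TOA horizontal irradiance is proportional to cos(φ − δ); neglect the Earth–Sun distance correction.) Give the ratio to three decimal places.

1.137

A: cos θ_z = cos(26.8° − (16.7°)) = 0.9845.
B: cos θ_z = cos(-14.5° − (15.5°)) = 0.8660.
Ratio A/B = 0.9845 / 0.8660 = 1.1368.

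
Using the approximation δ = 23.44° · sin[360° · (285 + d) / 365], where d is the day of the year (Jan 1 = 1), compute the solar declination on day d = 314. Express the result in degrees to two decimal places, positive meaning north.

-18.16°

360 × (285 + 314) / 365 = 590.795°; sin(590.795°) = -0.7749.
δ = 23.44 × -0.7749 = -18.164° ≈ -18.16°.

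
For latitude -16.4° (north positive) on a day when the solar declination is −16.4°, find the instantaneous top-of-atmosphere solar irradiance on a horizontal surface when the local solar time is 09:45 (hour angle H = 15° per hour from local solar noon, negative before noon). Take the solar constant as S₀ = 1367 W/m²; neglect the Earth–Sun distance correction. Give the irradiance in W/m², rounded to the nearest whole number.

Hour angle H = 15° × (9.75 − 12) = -33.75°.
With φ = -16.4°, δ = -16.4°, H = -33.75°: sin φ sin δ = 0.0797, cos φ cos δ cos H = 0.7652, so cos θ_z = 0.8449.
Top-of-atmosphere irradiance = S₀ cos θ_z = 1367 × 0.8449 = 1154.98 W/m².

1155 W/m²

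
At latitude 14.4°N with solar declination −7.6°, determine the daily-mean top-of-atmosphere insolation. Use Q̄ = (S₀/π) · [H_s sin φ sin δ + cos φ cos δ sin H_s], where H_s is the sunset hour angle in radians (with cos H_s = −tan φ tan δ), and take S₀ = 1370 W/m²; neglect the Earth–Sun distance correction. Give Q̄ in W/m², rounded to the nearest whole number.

The sunset hour angle satisfies cos H_s = −tan φ tan δ = 0.0343, giving H_s = 88.03°. In radians, H_s = 1.5364.
H_s sin φ sin δ = 1.5364 × 0.2487 × -0.1323 = -0.0506.
cos φ cos δ sin H_s = 0.9686 × 0.9912 × 0.9994 = 0.9595.
Q̄ = (1370/π) × (-0.0506 + 0.9595) = 436.08 × 0.9089 = 396.35 W/m².

396 W/m²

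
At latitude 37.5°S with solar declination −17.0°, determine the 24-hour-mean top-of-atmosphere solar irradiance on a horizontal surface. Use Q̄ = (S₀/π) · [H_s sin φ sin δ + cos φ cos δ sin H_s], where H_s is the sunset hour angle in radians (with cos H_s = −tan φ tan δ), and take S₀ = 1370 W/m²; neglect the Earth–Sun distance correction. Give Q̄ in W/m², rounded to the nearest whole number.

−tan φ tan δ = −(-0.7673)(-0.3057) = -0.2346; H_s = arccos(-0.2346) = 103.57°. In radians, H_s = 1.8076.
H_s sin φ sin δ = 1.8076 × -0.6088 × -0.2924 = 0.3218.
cos φ cos δ sin H_s = 0.7934 × 0.9563 × 0.9721 = 0.7376.
Q̄ = (1370/π) × (0.3218 + 0.7376) = 436.08 × 1.0594 = 461.98 W/m².

462 W/m²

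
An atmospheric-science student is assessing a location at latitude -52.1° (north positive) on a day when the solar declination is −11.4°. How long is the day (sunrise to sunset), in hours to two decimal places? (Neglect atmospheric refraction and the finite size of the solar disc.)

14.00 hours

−tan φ tan δ = −(-1.2846)(-0.2016) = -0.2590; H_s = arccos(-0.2590) = 105.01°.
Day length = 2 H_s / 15° h⁻¹ = 210.02° / 15 = 14.001 h.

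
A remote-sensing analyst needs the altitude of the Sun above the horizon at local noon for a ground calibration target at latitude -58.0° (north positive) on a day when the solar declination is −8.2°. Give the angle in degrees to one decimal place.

40.2°

At local solar noon the hour angle is zero, so the elevation is 90° − |φ − δ| = 90° − |-58.0° − (-8.2°)| = 90° − 49.8° = 40.2°.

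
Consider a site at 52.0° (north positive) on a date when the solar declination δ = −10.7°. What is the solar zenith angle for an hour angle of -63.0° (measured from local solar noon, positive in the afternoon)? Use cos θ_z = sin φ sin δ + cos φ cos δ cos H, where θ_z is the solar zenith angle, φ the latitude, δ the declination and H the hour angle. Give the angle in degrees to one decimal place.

82.6°

cos θ_z = sin φ sin δ + cos φ cos δ cos H = (0.7880)(-0.1857) + (0.6157)(0.9826)(0.4540) = 0.1283.
θ_z = arccos(0.1283) = 82.63°.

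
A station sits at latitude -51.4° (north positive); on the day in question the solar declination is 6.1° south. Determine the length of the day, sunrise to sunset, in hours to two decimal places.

13.03 hours

The sunset hour angle satisfies cos H_s = −tan φ tan δ = -0.1339, giving H_s = 97.70°.
Day length = 2 H_s / 15° h⁻¹ = 195.40° / 15 = 13.027 h.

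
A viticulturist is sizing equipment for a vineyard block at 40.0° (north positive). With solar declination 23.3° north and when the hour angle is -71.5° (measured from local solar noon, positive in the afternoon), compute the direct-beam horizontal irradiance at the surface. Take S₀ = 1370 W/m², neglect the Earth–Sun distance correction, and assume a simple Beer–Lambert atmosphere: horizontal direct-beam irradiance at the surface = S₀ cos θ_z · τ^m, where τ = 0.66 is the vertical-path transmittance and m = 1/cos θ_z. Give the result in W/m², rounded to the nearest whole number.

With φ = 40.0°, δ = 23.3°, H = -71.50°: sin φ sin δ = 0.2543, cos φ cos δ cos H = 0.2232, so cos θ_z = 0.4775.
Air mass m = 1/cos θ_z = 1/0.4775 = 2.094; τ^m = 0.66^2.094 = 0.4189.
Surface direct beam = 1370 × 0.4775 × 0.4189 = 274.03 W/m².

274 W/m²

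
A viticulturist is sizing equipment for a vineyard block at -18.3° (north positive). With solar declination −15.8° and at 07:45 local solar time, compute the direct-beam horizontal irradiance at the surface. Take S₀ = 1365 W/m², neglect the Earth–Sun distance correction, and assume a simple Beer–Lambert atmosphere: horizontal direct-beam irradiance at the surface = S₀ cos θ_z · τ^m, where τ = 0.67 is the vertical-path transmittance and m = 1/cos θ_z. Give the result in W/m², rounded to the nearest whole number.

Hour angle H = 15° × (7.75 − 12) = -63.75°.
cos θ_z = sin φ sin δ + cos φ cos δ cos H = (-0.3140)(-0.2723) + (0.9494)(0.9622)(0.4423) = 0.4895.
Air mass m = 1/cos θ_z = 1/0.4895 = 2.043; τ^m = 0.67^2.043 = 0.4412.
Surface direct beam = 1365 × 0.4895 × 0.4412 = 294.80 W/m².

295 W/m²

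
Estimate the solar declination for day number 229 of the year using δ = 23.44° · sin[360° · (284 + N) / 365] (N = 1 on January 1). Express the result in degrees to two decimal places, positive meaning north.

360 × (284 + 229) / 365 = 505.973°; sin(505.973°) = 0.5596.
δ = 23.44 × 0.5596 = 13.117° ≈ +13.12°.

+13.12°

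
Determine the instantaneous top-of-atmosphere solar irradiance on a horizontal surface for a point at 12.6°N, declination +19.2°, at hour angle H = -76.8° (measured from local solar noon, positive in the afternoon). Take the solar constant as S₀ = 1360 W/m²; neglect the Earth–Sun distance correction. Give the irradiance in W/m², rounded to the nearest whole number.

cos θ_z = sin φ sin δ + cos φ cos δ cos H = (0.2181)(0.3289) + (0.9759)(0.9444)(0.2284) = 0.2822.
Top-of-atmosphere irradiance = S₀ cos θ_z = 1360 × 0.2822 = 383.79 W/m².

384 W/m²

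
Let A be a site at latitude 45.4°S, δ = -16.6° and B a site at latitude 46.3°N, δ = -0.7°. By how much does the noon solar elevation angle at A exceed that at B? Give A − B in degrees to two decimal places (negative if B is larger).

+18.20°

A: 90° − |-45.4 − (-16.6)| = 61.20°.
B: 90° − |46.3 − (-0.7)| = 43.00°.
A − B = 61.20 − 43.00 = 18.20°.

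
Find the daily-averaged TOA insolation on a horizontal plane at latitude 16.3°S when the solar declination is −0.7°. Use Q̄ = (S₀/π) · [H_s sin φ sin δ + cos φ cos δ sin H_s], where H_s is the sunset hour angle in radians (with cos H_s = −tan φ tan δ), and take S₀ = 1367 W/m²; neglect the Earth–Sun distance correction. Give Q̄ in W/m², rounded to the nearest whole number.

420 W/m²

−tan φ tan δ = −(-0.2924)(-0.0122) = -0.0036; H_s = arccos(-0.0036) = 90.21°. In radians, H_s = 1.5745.
H_s sin φ sin δ = 1.5745 × -0.2807 × -0.0122 = 0.0054.
cos φ cos δ sin H_s = 0.9598 × 0.9999 × 1.0000 = 0.9597.
Q̄ = (1367/π) × (0.0054 + 0.9597) = 435.13 × 0.9651 = 419.94 W/m².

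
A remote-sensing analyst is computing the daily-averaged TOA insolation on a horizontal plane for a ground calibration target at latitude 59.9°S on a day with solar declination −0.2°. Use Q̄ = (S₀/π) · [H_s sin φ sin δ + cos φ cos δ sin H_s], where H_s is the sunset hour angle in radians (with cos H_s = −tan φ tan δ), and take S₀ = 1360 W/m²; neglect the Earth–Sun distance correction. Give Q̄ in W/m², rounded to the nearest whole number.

−tan φ tan δ = −(-1.7251)(-0.0035) = -0.0060; H_s = arccos(-0.0060) = 90.34°. In radians, H_s = 1.5767.
H_s sin φ sin δ = 1.5767 × -0.8652 × -0.0035 = 0.0048.
cos φ cos δ sin H_s = 0.5015 × 1.0000 × 1.0000 = 0.5015.
Q̄ = (1360/π) × (0.0048 + 0.5015) = 432.90 × 0.5063 = 219.18 W/m².

219 W/m²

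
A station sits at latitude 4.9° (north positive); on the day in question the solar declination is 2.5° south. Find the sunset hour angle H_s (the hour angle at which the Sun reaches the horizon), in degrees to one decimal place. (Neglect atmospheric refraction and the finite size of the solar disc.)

−tan φ tan δ = −(0.0857)(-0.0437) = 0.0037; H_s = arccos(0.0037) = 89.79°.

89.8°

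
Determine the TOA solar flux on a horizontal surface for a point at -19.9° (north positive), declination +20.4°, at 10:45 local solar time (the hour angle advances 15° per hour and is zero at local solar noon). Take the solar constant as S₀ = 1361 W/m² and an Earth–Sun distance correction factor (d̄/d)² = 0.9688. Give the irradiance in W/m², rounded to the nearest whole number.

Hour angle H = 15° × (10.75 − 12) = -18.75°.
cos θ_z = sin φ sin δ + cos φ cos δ cos H = (-0.3404)(0.3486) + (0.9403)(0.9373)(0.9469) = 0.7159.
Top-of-atmosphere irradiance = S₀ (d̄/d)² cos θ_z = 1361 × 0.9688 × 0.7159 = 943.94 W/m².

944 W/m²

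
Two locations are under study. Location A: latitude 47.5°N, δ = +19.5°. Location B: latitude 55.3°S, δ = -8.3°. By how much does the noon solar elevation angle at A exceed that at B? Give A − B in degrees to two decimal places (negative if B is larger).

+19.00°

A: 90° − |47.5 − (19.5)| = 62.00°.
B: 90° − |-55.3 − (-8.3)| = 43.00°.
A − B = 62.00 − 43.00 = 19.00°.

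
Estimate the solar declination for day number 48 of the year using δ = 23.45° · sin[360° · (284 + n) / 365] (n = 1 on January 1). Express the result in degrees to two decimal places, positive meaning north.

360 × (284 + 48) / 365 = 327.452°; sin(327.452°) = -0.5380.
δ = 23.45 × -0.5380 = -12.616° ≈ -12.62°.

-12.62°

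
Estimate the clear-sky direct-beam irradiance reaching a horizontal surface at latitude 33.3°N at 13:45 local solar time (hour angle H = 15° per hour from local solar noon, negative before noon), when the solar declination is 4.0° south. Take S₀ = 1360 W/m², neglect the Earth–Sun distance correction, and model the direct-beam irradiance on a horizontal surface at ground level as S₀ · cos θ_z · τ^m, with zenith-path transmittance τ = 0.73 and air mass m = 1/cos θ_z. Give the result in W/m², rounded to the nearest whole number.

619 W/m²

Hour angle H = 15° × (13.75 − 12) = 26.25°.
With φ = 33.3°, δ = -4.0°, H = 26.25°: sin φ sin δ = -0.0383, cos φ cos δ cos H = 0.7478, so cos θ_z = 0.7095.
Air mass m = 1/cos θ_z = 1/0.7095 = 1.409; τ^m = 0.73^1.409 = 0.6418.
Surface direct beam = 1360 × 0.7095 × 0.6418 = 619.29 W/m².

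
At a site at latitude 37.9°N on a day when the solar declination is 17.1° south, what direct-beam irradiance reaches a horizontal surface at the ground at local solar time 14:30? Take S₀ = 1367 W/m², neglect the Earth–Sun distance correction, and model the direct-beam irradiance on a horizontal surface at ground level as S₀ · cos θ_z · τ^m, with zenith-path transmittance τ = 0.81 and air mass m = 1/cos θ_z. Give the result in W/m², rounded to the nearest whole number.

345 W/m²

Hour angle H = 15° × (14.5 − 12) = 37.50°.
With φ = 37.9°, δ = -17.1°, H = 37.50°: sin φ sin δ = -0.1806, cos φ cos δ cos H = 0.5983, so cos θ_z = 0.4177.
Air mass m = 1/cos θ_z = 1/0.4177 = 2.394; τ^m = 0.81^2.394 = 0.6038.
Surface direct beam = 1367 × 0.4177 × 0.6038 = 344.77 W/m².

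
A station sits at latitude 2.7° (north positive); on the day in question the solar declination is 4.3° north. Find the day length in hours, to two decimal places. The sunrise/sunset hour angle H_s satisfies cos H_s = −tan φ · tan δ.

The sunset hour angle satisfies cos H_s = −tan φ tan δ = -0.0035, giving H_s = 90.20°.
Day length = 2 H_s / 15° h⁻¹ = 180.40° / 15 = 12.027 h.

12.03 hours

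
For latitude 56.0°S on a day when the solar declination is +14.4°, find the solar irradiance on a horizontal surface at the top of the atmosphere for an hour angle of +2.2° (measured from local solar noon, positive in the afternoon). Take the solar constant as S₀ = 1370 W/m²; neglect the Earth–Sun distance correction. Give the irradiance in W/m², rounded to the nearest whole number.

cos θ_z = sin(-56.0°) sin(14.4°) + cos(-56.0°) cos(14.4°) cos(2.20°) = -0.2062 + 0.5412 = 0.3350.
Top-of-atmosphere irradiance = S₀ cos θ_z = 1370 × 0.3350 = 458.95 W/m².

459 W/m²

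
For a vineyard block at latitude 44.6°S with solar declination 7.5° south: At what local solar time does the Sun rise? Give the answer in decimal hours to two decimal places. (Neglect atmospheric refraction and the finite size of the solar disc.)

5.50 h

The sunset hour angle satisfies cos H_s = −tan φ tan δ = -0.1298, giving H_s = 97.46°.
Sunrise is at 12 − H_s/15 = 12 − 6.497 = 5.503 h local solar time.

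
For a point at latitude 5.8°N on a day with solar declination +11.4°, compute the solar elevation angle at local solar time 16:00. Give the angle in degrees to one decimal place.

Hour angle H = 15° × (16 − 12) = 60.00°.
cos θ_z = sin φ sin δ + cos φ cos δ cos H = (0.1011)(0.1977) + (0.9949)(0.9803)(0.5000) = 0.5076.
θ_z = arccos(0.5076) = 59.50°, so the elevation is 90° − 59.50° = 30.50°.

30.5°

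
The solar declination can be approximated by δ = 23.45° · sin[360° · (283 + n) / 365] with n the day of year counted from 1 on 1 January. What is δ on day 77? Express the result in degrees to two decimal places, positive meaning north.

-2.02°

360 × (283 + 77) / 365 = 355.068°; sin(355.068°) = -0.0860.
δ = 23.45 × -0.0860 = -2.017° ≈ -2.02°.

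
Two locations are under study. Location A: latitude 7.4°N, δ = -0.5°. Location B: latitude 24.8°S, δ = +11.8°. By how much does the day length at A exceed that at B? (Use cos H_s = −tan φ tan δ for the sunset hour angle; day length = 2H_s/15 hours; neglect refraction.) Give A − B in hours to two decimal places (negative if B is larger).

+0.73 h

A: H_s = arccos(−tan 7.4° · tan -0.5°) = 89.94°, so 2H_s/15 = 11.9920 h.
B: H_s = arccos(−tan -24.8° · tan 11.8°) = 84.46°, so 2H_s/15 = 11.2613 h.
A − B = 11.9920 − 11.2613 = 0.7307 h.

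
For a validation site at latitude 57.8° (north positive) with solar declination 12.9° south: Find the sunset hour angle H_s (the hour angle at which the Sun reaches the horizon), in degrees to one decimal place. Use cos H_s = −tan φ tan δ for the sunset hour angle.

cos H_s = −tan(57.8°) · tan(-12.9°) = 0.3637, so H_s = arccos(0.3637) = 68.67°.

68.7°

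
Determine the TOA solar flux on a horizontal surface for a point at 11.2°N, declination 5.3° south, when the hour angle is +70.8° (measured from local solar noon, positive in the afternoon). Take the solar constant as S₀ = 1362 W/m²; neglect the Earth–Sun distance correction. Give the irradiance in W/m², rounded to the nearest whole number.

cos θ_z = sin φ sin δ + cos φ cos δ cos H = (0.1942)(-0.0924) + (0.9810)(0.9957)(0.3289) = 0.3033.
Top-of-atmosphere irradiance = S₀ cos θ_z = 1362 × 0.3033 = 413.09 W/m².

413 W/m²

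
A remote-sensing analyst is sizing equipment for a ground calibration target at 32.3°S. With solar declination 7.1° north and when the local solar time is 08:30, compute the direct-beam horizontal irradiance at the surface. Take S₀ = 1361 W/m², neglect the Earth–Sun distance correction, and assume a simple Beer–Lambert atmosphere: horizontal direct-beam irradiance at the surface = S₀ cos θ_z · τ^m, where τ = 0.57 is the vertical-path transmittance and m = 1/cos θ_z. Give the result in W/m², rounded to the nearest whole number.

171 W/m²

Hour angle H = 15° × (8.5 − 12) = -52.50°.
cos θ_z = sin φ sin δ + cos φ cos δ cos H = (-0.5344)(0.1236) + (0.8453)(0.9923)(0.6088) = 0.4446.
Air mass m = 1/cos θ_z = 1/0.4446 = 2.249; τ^m = 0.57^2.249 = 0.2825.
Surface direct beam = 1361 × 0.4446 × 0.2825 = 170.94 W/m².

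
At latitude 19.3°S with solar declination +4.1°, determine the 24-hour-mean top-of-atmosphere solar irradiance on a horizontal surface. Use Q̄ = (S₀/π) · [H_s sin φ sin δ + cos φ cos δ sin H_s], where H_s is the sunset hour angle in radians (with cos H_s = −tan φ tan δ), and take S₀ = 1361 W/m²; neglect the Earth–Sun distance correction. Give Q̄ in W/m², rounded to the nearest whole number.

392 W/m²

cos H_s = −tan(-19.3°) · tan(4.1°) = 0.0251, so H_s = arccos(0.0251) = 88.56°. In radians, H_s = 1.5457.
H_s sin φ sin δ = 1.5457 × -0.3305 × 0.0715 = -0.0365.
cos φ cos δ sin H_s = 0.9438 × 0.9974 × 0.9997 = 0.9411.
Q̄ = (1361/π) × (-0.0365 + 0.9411) = 433.22 × 0.9046 = 391.89 W/m².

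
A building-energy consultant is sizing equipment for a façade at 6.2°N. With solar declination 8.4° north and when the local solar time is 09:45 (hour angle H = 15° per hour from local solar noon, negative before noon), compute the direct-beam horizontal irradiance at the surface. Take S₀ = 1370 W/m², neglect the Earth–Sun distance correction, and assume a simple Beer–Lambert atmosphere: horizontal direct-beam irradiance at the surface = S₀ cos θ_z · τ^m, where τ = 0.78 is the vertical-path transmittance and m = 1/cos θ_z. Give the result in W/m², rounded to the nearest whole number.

Hour angle H = 15° × (9.75 − 12) = -33.75°.
cos θ_z = sin φ sin δ + cos φ cos δ cos H = (0.1080)(0.1461) + (0.9942)(0.9893)(0.8315) = 0.8336.
Air mass m = 1/cos θ_z = 1/0.8336 = 1.200; τ^m = 0.78^1.200 = 0.7422.
Surface direct beam = 1370 × 0.8336 × 0.7422 = 847.62 W/m².

848 W/m²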